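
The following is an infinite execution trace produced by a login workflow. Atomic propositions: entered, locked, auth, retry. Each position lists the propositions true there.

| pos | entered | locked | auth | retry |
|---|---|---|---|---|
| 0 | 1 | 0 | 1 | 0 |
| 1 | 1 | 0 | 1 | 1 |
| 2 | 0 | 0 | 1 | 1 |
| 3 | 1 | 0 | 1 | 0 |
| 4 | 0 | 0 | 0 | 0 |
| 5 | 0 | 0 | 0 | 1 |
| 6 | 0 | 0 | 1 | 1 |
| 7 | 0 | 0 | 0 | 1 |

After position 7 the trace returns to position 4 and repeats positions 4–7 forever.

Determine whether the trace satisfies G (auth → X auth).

auth → X auth must hold at every position from 0 onward. It fails at position 3, so G (auth → X auth) is false.
Positions where auth holds: 0, 1, 2, 3, 6.
Check X auth at each: 0→ok, 1→ok, 2→ok, 3→fails, 6→fails.

Violated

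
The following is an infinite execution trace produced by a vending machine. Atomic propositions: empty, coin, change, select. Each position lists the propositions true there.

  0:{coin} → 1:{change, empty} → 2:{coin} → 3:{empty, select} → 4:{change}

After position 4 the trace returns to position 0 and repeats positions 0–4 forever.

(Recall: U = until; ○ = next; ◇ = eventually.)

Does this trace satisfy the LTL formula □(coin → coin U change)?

No

coin → coin U change must hold at every position from 0 onward. It fails at position 2, so □(coin → coin U change) is false.
Positions where coin holds: 0, 2.
Check coin U change at each: 0→ok, 2→fails.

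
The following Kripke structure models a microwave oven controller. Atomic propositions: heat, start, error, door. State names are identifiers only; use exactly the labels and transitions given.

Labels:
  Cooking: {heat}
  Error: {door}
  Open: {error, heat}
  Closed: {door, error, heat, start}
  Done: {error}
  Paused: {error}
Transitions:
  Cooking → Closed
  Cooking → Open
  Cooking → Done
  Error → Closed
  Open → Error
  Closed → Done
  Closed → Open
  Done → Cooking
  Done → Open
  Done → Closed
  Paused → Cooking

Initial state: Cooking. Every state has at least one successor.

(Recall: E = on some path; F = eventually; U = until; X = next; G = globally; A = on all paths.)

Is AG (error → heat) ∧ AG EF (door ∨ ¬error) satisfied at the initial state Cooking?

No

States satisfying error → heat: {Cooking, Error, Open, Closed}.
States satisfying AG (error → heat): ∅.
States satisfying EF (door ∨ ¬error): {Cooking, Error, Open, Closed, Done, Paused}.
States satisfying AG EF (door ∨ ¬error): {Cooking, Error, Open, Closed, Done, Paused}.
States satisfying AG (error → heat) ∧ AG EF (door ∨ ¬error): ∅.
Cooking ∉ Sat(AG (error → heat) ∧ AG EF (door ∨ ¬error)).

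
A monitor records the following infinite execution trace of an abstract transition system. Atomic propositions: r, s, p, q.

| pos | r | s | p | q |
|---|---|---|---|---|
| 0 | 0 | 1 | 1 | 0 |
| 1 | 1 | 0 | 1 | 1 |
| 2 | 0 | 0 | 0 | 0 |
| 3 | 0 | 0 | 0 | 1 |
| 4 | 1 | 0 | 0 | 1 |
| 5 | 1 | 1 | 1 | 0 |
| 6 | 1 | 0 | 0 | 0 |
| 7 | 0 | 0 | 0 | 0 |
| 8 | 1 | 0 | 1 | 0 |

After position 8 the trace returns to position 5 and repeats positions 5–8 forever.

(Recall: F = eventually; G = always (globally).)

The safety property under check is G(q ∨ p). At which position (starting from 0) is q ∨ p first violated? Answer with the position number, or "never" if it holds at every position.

2

Check q ∨ p at each position in order: 0 ✓, 1 ✓.
At position 2 the labels are {}, so q ∨ p is false there. This is the first violation.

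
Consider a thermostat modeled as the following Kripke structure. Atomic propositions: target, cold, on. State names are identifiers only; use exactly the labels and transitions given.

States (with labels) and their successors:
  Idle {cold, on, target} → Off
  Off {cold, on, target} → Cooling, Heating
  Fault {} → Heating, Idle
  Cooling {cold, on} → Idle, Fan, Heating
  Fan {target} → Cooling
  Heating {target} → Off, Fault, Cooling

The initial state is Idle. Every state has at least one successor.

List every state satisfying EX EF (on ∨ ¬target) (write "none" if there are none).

States satisfying EF (on ∨ ¬target): {Idle, Off, Fault, Cooling, Fan, Heating}.
States satisfying EX EF (on ∨ ¬target): {Idle, Off, Fault, Cooling, Fan, Heating}.

{Idle, Off, Fault, Cooling, Fan, Heating}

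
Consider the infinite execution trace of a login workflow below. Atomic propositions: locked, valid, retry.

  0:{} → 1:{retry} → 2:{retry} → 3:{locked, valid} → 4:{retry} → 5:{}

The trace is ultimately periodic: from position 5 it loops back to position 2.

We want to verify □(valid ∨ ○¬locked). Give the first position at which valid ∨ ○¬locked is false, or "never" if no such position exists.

2

Check valid ∨ ○¬locked at each position in order: 0 ✓, 1 ✓.
At position 2 the labels are {retry} and the next position 3 has {locked, valid}, so valid ∨ ○¬locked is false there. This is the first violation.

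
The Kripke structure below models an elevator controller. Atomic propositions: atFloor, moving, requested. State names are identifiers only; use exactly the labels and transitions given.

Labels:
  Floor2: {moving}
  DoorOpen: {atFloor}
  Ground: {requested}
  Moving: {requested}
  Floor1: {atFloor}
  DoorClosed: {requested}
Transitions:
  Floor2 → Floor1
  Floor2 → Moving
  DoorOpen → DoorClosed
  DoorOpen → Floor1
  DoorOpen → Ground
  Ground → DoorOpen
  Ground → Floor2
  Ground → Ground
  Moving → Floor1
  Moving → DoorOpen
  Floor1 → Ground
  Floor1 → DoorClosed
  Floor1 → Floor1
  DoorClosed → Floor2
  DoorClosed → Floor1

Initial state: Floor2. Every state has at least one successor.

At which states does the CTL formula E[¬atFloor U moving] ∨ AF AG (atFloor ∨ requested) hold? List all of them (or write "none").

States satisfying ¬atFloor: {Floor2, Ground, Moving, DoorClosed}.
States satisfying moving: {Floor2}.
States satisfying E[¬atFloor U moving]: {Floor2, Ground, DoorClosed}.
States satisfying AG (atFloor ∨ requested): ∅.
States satisfying AF AG (atFloor ∨ requested): ∅.
States satisfying E[¬atFloor U moving] ∨ AF AG (atFloor ∨ requested): {Floor2, Ground, DoorClosed}.

{Floor2, Ground, DoorClosed}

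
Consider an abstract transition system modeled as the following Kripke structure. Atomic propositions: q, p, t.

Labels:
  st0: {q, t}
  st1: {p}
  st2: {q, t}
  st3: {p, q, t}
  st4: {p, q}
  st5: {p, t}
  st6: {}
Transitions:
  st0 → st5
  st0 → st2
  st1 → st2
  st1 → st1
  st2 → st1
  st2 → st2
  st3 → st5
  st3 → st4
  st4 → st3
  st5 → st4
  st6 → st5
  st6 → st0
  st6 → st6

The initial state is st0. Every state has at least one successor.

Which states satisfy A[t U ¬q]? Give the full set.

{st1, st5, st6}

States satisfying t: {st0, st2, st3, st5}.
States satisfying ¬q: {st1, st5, st6}.
States satisfying A[t U ¬q]: {st1, st5, st6}.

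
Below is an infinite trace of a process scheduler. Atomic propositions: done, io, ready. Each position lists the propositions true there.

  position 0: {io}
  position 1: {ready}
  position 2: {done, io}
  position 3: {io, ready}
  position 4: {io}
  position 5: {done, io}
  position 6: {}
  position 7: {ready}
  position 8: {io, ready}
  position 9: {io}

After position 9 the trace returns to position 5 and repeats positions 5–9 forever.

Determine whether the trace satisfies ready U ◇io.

Walking from position 0: ◇io first holds at position 0, and ready holds at every earlier position along the way, so ready U ◇io holds.

Holds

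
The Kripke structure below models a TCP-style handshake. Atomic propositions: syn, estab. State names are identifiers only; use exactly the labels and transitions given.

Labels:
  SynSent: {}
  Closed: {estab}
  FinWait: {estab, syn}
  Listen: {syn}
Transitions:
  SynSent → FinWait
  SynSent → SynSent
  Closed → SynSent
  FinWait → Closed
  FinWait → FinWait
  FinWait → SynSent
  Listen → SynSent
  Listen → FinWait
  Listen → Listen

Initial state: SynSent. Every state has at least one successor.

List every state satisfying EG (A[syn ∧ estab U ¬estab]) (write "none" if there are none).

States satisfying A[syn ∧ estab U ¬estab]: {SynSent, Listen}.
States satisfying EG (A[syn ∧ estab U ¬estab]): {SynSent, Listen}.

{SynSent, Listen}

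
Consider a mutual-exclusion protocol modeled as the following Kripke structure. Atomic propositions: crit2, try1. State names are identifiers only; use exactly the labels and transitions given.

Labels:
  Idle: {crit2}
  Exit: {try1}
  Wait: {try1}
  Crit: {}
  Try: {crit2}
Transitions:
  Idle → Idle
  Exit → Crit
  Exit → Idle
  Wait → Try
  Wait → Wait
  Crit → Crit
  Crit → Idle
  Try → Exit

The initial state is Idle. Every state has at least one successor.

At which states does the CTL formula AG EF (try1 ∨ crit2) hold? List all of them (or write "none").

{Idle, Exit, Wait, Crit, Try}

States satisfying EF (try1 ∨ crit2): {Idle, Exit, Wait, Crit, Try}.
States satisfying AG EF (try1 ∨ crit2): {Idle, Exit, Wait, Crit, Try}.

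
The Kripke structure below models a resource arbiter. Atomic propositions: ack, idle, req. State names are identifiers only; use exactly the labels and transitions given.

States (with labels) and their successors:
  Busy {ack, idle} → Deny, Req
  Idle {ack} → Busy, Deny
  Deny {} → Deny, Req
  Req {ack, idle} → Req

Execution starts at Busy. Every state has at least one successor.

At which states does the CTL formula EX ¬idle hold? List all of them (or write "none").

{Busy, Idle, Deny}

States satisfying ¬idle: {Idle, Deny}.
States satisfying EX ¬idle: {Busy, Idle, Deny}.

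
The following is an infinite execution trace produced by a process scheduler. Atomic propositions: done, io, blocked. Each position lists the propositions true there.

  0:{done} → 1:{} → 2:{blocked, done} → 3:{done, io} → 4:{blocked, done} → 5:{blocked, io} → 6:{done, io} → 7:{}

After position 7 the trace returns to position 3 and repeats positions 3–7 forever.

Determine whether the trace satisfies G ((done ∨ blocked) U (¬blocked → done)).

Violated

(done ∨ blocked) U (¬blocked → done) must hold at every position from 0 onward. It fails at position 1, so G ((done ∨ blocked) U (¬blocked → done)) is false.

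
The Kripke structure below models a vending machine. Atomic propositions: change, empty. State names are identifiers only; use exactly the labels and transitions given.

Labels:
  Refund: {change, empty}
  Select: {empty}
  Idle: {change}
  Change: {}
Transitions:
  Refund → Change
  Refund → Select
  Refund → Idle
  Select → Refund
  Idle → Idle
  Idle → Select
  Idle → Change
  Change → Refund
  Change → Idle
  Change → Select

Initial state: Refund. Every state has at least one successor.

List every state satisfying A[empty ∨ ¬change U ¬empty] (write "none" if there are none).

States satisfying empty ∨ ¬change: {Refund, Select, Change}.
States satisfying ¬empty: {Idle, Change}.
States satisfying A[empty ∨ ¬change U ¬empty]: {Idle, Change}.

{Idle, Change}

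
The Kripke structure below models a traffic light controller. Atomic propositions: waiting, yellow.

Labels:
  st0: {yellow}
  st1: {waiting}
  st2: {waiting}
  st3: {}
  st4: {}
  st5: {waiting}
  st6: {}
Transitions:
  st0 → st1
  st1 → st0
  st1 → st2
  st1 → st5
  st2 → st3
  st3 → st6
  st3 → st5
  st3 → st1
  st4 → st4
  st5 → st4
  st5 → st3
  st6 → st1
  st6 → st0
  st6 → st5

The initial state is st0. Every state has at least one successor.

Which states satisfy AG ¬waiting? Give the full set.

States satisfying ¬waiting: {st0, st3, st4, st6}.
States satisfying AG ¬waiting: {st4}.

{st4}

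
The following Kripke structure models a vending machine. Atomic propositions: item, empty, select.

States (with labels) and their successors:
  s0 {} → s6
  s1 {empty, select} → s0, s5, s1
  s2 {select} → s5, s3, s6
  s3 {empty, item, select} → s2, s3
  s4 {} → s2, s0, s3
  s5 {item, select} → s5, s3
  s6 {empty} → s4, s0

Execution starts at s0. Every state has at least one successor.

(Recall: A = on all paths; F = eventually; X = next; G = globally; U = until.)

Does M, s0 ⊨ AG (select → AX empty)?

States satisfying select → AX empty: {s0, s4, s6}.
States satisfying AG (select → AX empty): ∅.
s2 is reachable from s0 and violates select → AX empty, so AG fails at s0.
s0 ∉ Sat(AG (select → AX empty)).

No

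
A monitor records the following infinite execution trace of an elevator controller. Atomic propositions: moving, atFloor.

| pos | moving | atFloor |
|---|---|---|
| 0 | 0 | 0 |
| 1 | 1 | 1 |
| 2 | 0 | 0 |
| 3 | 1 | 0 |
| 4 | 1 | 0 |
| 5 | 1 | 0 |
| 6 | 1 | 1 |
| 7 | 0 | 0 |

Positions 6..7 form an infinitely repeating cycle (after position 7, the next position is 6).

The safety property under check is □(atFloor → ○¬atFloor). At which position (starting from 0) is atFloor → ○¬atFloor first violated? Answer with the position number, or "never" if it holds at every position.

atFloor → ○¬atFloor holds at every position 0..7, and those are all the positions the trace ever visits, so the invariant □(atFloor → ○¬atFloor) is never violated.

never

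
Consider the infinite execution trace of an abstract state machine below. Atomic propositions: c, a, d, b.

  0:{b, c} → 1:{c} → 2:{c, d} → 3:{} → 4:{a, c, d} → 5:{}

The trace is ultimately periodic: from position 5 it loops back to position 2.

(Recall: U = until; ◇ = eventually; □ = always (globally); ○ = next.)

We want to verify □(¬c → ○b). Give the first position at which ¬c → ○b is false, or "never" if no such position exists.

Check ¬c → ○b at each position in order: 0 ✓, 1 ✓, 2 ✓.
At position 3 the labels are {} and the next position 4 has {a, c, d}, so ¬c → ○b is false there. This is the first violation.

3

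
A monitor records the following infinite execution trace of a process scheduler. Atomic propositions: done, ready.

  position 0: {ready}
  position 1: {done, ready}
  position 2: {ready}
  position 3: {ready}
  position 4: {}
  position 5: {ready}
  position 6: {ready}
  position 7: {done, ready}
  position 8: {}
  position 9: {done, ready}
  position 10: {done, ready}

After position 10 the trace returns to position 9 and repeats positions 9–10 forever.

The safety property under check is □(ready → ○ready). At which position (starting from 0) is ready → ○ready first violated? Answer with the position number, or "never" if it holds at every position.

Check ready → ○ready at each position in order: 0 ✓, 1 ✓, 2 ✓.
At position 3 the labels are {ready} and the next position 4 has {}, so ready → ○ready is false there. This is the first violation.

3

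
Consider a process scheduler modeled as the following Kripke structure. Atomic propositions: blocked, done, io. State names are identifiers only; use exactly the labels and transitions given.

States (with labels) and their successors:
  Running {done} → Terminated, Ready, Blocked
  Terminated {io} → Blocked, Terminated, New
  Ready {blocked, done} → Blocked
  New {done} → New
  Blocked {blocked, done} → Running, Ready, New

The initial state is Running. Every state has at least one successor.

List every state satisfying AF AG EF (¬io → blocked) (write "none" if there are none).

States satisfying AG EF (¬io → blocked): ∅.
States satisfying AF AG EF (¬io → blocked): ∅.

none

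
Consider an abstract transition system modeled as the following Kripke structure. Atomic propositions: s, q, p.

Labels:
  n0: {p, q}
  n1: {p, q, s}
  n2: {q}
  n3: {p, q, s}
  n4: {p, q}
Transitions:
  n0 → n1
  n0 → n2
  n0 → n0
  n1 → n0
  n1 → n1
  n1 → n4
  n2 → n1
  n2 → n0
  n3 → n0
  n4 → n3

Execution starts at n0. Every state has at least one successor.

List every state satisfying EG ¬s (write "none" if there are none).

States satisfying ¬s: {n0, n2, n4}.
States satisfying EG ¬s: {n0, n2}.

{n0, n2}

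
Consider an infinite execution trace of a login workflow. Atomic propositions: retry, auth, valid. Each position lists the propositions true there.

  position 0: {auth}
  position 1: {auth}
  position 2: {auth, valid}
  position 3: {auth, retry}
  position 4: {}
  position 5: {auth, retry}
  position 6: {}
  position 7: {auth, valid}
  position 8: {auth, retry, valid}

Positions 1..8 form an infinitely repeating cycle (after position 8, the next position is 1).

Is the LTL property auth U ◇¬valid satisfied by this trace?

Holds

Walking from position 0: ◇¬valid first holds at position 0, and auth holds at every earlier position along the way, so auth U ◇¬valid holds.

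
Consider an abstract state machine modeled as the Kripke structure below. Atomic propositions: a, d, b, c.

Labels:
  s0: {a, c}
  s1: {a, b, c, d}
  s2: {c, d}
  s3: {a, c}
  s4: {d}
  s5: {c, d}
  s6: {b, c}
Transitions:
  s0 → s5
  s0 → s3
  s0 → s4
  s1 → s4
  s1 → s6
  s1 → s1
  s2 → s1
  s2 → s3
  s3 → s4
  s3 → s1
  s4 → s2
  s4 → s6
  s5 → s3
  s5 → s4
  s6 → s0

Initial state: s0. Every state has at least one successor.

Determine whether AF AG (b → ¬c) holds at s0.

States satisfying AG (b → ¬c): ∅.
States satisfying AF AG (b → ¬c): ∅.
There is a path from s0 along which AG (b → ¬c) never holds.
s0 ∉ Sat(AF AG (b → ¬c)).

No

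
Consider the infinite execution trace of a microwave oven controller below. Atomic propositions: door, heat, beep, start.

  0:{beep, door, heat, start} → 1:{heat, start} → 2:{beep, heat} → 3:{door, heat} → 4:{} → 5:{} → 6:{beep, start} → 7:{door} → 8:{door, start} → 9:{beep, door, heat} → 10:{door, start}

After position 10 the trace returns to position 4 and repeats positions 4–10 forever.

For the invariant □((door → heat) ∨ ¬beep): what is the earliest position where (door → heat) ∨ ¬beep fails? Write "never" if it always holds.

never

(door → heat) ∨ ¬beep holds at every position 0..10, and those are all the positions the trace ever visits, so the invariant □((door → heat) ∨ ¬beep) is never violated.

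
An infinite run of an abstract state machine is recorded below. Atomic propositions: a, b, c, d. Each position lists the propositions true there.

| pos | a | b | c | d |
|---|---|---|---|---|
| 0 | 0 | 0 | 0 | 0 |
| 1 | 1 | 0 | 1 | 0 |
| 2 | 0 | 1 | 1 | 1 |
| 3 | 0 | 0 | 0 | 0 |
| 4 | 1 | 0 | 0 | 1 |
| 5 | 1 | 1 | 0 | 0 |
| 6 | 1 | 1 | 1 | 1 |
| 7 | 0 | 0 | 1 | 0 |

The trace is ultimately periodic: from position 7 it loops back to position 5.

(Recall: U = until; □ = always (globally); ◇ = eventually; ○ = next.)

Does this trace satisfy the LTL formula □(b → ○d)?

b → ○d must hold at every position from 0 onward. It fails at position 2, so □(b → ○d) is false.
Positions where b holds: 2, 5, 6.
Check ○d at each: 2→fails, 5→ok, 6→fails.

Does not hold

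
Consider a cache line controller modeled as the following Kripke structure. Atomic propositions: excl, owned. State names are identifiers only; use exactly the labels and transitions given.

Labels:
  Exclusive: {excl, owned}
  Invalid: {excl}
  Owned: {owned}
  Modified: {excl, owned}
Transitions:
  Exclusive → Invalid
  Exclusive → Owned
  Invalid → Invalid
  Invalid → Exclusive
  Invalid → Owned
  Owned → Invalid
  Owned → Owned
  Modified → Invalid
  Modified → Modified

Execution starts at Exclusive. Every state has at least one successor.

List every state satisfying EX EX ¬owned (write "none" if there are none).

{Exclusive, Invalid, Owned, Modified}

States satisfying EX ¬owned: {Exclusive, Invalid, Owned, Modified}.
States satisfying EX EX ¬owned: {Exclusive, Invalid, Owned, Modified}.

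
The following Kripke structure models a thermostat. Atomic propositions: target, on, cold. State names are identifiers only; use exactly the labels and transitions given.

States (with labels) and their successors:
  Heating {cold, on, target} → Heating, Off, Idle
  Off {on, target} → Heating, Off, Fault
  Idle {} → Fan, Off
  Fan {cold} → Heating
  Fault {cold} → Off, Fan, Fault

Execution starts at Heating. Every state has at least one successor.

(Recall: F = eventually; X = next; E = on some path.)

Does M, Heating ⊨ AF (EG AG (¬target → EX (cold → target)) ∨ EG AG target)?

States satisfying AF (EG AG (¬target → EX (cold → target)) ∨ EG AG target): {Heating, Off, Idle, Fan, Fault}.
Heating ∈ Sat(AF (EG AG (¬target → EX (cold → target)) ∨ EG AG target)).

Yes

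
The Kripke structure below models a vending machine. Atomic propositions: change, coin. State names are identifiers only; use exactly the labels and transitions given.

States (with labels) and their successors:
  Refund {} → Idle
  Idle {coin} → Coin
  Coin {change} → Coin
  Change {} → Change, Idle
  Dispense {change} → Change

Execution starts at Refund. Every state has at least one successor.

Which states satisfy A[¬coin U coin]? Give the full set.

{Refund, Idle}

States satisfying ¬coin: {Refund, Coin, Change, Dispense}.
States satisfying coin: {Idle}.
States satisfying A[¬coin U coin]: {Refund, Idle}.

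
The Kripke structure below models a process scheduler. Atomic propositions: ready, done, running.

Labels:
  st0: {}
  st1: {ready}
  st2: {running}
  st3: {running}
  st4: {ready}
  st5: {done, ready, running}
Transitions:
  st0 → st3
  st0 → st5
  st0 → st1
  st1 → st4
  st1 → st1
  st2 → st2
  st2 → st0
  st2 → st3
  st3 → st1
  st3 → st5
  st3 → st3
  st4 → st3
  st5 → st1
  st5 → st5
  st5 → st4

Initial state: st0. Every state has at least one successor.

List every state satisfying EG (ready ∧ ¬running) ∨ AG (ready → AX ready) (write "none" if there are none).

States satisfying ready ∧ ¬running: {st1, st4}.
States satisfying EG (ready ∧ ¬running): {st1}.
States satisfying ready → AX ready: {st0, st1, st2, st3, st5}.
States satisfying AG (ready → AX ready): ∅.
States satisfying EG (ready ∧ ¬running) ∨ AG (ready → AX ready): {st1}.

{st1}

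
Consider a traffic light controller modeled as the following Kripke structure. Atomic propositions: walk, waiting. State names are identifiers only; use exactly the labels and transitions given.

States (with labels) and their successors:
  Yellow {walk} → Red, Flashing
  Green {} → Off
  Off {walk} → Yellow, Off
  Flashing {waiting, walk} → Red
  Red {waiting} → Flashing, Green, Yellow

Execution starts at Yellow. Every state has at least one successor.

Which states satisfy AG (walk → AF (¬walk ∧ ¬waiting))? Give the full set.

none

States satisfying walk → AF (¬walk ∧ ¬waiting): {Green, Red}.
States satisfying AG (walk → AF (¬walk ∧ ¬waiting)): ∅.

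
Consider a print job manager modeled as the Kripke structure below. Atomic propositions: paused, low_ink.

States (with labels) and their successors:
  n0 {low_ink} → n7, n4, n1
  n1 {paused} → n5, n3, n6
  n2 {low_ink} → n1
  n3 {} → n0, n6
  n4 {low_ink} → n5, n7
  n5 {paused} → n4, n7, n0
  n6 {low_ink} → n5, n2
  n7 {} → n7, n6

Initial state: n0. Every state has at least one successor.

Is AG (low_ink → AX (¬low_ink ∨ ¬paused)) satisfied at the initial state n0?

States satisfying low_ink → AX (¬low_ink ∨ ¬paused): {n0, n1, n2, n3, n4, n5, n6, n7}.
States satisfying AG (low_ink → AX (¬low_ink ∨ ¬paused)): {n0, n1, n2, n3, n4, n5, n6, n7}.
Every state reachable from n0 satisfies low_ink → AX (¬low_ink ∨ ¬paused).
n0 ∈ Sat(AG (low_ink → AX (¬low_ink ∨ ¬paused))).

Holds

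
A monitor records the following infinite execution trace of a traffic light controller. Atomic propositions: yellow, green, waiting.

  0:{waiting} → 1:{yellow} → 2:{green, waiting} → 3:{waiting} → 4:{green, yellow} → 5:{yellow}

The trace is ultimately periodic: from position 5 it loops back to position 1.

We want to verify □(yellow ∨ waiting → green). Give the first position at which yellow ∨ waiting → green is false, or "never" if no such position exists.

At position 0 the labels are {waiting}, so yellow ∨ waiting → green is false there. This is the first violation.

0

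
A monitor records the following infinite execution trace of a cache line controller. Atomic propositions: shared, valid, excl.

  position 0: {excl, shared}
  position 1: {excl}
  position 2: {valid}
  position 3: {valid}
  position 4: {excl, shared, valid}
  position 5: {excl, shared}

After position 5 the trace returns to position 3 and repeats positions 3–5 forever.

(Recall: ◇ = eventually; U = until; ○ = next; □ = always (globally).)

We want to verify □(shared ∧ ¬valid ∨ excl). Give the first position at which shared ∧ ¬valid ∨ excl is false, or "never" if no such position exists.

2

Check shared ∧ ¬valid ∨ excl at each position in order: 0 ✓, 1 ✓.
At position 2 the labels are {valid}, so shared ∧ ¬valid ∨ excl is false there. This is the first violation.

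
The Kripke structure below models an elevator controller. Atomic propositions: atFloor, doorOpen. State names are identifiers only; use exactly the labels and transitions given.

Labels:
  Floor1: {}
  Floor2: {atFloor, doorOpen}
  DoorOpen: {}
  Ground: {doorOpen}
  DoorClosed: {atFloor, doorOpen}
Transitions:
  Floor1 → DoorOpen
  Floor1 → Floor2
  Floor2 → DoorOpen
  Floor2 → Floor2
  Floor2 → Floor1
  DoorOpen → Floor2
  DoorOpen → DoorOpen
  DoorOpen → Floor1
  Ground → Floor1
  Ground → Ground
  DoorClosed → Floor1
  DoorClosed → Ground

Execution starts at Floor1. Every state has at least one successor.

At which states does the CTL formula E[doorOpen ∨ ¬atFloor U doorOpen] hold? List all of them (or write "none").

States satisfying doorOpen ∨ ¬atFloor: {Floor1, Floor2, DoorOpen, Ground, DoorClosed}.
States satisfying doorOpen: {Floor2, Ground, DoorClosed}.
States satisfying E[doorOpen ∨ ¬atFloor U doorOpen]: {Floor1, Floor2, DoorOpen, Ground, DoorClosed}.

{Floor1, Floor2, DoorOpen, Ground, DoorClosed}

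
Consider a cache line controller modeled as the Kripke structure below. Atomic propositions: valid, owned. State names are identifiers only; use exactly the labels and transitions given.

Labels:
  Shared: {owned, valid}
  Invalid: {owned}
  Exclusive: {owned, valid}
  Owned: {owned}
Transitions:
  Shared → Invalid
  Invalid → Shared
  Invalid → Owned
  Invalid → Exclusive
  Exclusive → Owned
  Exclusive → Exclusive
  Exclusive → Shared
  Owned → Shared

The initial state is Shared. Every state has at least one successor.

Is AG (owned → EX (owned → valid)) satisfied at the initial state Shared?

Violated

States satisfying owned → EX (owned → valid): {Invalid, Exclusive, Owned}.
States satisfying AG (owned → EX (owned → valid)): ∅.
Shared is reachable from Shared and violates owned → EX (owned → valid), so AG fails at Shared.
Shared ∉ Sat(AG (owned → EX (owned → valid))).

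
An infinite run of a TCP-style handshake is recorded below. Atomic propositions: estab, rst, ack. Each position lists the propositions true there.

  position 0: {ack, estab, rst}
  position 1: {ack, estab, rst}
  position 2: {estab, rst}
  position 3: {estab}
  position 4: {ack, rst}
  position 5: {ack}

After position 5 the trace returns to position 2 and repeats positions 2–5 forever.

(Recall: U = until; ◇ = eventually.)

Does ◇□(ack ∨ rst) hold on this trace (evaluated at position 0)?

□(ack ∨ rst) is false at every position 0..5, so it never becomes true and ◇□(ack ∨ rst) fails.

Violated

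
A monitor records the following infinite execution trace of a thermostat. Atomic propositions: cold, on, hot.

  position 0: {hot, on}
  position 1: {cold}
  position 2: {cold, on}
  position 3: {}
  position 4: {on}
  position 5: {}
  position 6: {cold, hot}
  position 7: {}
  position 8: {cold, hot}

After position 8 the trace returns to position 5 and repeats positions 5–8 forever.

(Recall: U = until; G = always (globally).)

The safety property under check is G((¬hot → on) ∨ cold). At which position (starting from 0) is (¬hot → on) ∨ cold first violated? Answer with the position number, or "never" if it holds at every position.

3

Check (¬hot → on) ∨ cold at each position in order: 0 ✓, 1 ✓, 2 ✓.
At position 3 the labels are {}, so (¬hot → on) ∨ cold is false there. This is the first violation.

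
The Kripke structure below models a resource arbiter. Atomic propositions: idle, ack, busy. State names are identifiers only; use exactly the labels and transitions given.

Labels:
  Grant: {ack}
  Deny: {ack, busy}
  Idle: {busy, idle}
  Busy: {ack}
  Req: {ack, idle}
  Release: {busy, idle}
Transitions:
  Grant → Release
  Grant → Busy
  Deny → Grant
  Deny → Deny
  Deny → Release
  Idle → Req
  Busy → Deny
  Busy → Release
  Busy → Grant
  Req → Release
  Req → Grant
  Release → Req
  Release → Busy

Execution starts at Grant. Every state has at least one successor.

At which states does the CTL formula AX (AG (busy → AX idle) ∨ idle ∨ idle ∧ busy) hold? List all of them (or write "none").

{Idle}

States satisfying AG (busy → AX idle) ∨ idle ∨ idle ∧ busy: {Idle, Req, Release}.
States satisfying AX (AG (busy → AX idle) ∨ idle ∨ idle ∧ busy): {Idle}.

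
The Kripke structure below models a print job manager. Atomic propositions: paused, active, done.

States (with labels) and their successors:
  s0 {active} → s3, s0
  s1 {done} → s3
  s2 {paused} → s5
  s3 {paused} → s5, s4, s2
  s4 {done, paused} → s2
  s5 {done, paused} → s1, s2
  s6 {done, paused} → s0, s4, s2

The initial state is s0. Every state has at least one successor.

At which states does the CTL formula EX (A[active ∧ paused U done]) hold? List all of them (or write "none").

States satisfying A[active ∧ paused U done]: {s1, s4, s5, s6}.
States satisfying EX (A[active ∧ paused U done]): {s2, s3, s5, s6}.

{s2, s3, s5, s6}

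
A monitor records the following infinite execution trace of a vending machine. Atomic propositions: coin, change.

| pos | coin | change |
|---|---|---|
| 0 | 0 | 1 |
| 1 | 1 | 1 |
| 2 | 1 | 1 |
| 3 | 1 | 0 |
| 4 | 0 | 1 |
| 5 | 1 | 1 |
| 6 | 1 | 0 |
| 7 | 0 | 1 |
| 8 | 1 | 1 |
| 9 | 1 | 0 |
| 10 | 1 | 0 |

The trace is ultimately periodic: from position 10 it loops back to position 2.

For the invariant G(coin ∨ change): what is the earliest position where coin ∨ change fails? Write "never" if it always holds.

never

coin ∨ change holds at every position 0..10, and those are all the positions the trace ever visits, so the invariant G(coin ∨ change) is never violated.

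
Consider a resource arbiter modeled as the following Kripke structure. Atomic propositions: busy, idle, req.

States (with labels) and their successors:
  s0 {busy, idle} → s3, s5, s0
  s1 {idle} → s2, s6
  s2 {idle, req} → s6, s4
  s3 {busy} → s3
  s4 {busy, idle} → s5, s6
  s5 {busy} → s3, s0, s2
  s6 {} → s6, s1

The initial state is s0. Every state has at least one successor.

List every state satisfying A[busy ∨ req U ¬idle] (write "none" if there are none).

States satisfying busy ∨ req: {s0, s2, s3, s4, s5}.
States satisfying ¬idle: {s3, s5, s6}.
States satisfying A[busy ∨ req U ¬idle]: {s2, s3, s4, s5, s6}.

{s2, s3, s4, s5, s6}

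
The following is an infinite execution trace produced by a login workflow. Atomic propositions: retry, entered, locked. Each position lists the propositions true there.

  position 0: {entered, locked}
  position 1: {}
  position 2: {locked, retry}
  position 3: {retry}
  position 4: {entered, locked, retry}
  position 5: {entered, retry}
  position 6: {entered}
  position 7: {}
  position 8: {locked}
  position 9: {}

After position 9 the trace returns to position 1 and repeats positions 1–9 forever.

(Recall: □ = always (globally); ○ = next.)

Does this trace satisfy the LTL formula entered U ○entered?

Walking from position 0: at position 1, ○entered has not yet held and entered fails, so entered U ○entered is false.

No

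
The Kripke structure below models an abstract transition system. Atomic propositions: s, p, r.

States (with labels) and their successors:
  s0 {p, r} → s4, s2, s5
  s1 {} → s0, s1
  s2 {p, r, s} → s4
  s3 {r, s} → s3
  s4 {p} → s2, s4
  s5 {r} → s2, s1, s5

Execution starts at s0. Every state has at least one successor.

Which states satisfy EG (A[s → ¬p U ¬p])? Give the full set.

States satisfying A[s → ¬p U ¬p]: {s1, s3, s5}.
States satisfying EG (A[s → ¬p U ¬p]): {s1, s3, s5}.

{s1, s3, s5}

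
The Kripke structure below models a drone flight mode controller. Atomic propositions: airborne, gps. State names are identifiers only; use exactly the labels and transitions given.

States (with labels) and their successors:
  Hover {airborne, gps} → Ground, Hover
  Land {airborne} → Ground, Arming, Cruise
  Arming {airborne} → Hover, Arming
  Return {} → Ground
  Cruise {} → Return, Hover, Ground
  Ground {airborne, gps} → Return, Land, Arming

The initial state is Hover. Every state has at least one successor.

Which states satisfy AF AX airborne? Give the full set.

{Hover, Arming, Return}

States satisfying AX airborne: {Hover, Arming, Return}.
States satisfying AF AX airborne: {Hover, Arming, Return}.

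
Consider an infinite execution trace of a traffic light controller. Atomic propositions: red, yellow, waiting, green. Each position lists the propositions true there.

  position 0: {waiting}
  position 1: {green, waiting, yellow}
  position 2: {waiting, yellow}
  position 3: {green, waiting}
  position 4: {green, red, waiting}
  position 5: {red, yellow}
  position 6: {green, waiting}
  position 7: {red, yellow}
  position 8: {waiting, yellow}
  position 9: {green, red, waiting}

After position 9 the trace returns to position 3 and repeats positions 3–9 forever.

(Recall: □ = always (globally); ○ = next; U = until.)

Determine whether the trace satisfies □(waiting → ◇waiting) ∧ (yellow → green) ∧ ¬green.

waiting → ◇waiting holds at every position 0..9, and those are all positions ever visited, so □(waiting → ◇waiting) holds.
Positions where waiting holds: 0, 1, 2, 3, 4, 6, 8, 9.
Check ◇waiting at each: 0→ok, 1→ok, 2→ok, 3→ok, 4→ok, 6→ok, 8→ok, 9→ok.
At position 0: □(waiting → ◇waiting) is true; (yellow → green) ∧ ¬green is true; so □(waiting → ◇waiting) ∧ (yellow → green) ∧ ¬green is true.

Satisfied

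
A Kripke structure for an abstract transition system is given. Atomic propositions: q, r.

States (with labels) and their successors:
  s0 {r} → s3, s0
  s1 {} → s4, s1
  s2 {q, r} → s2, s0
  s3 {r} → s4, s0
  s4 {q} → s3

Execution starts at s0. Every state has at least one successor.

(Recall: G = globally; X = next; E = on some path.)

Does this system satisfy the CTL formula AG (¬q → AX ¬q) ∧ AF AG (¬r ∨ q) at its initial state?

States satisfying ¬q → AX ¬q: {s0, s2, s4}.
States satisfying AG (¬q → AX ¬q): ∅.
States satisfying AG (¬r ∨ q): ∅.
States satisfying AF AG (¬r ∨ q): ∅.
States satisfying AG (¬q → AX ¬q) ∧ AF AG (¬r ∨ q): ∅.
s0 ∉ Sat(AG (¬q → AX ¬q) ∧ AF AG (¬r ∨ q)).

Does not hold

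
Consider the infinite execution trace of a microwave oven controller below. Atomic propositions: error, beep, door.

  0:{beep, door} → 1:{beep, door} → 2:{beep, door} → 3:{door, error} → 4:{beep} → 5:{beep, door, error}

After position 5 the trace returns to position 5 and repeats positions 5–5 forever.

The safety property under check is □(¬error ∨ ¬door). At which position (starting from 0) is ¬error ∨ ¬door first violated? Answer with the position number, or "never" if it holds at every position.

3

Check ¬error ∨ ¬door at each position in order: 0 ✓, 1 ✓, 2 ✓.
At position 3 the labels are {door, error}, so ¬error ∨ ¬door is false there. This is the first violation.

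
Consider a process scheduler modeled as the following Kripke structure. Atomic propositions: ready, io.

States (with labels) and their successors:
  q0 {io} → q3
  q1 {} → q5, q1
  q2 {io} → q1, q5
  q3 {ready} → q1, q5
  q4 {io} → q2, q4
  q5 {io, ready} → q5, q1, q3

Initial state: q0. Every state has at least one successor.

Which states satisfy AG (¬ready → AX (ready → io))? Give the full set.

States satisfying ¬ready → AX (ready → io): {q1, q2, q3, q4, q5}.
States satisfying AG (¬ready → AX (ready → io)): {q1, q2, q3, q4, q5}.

{q1, q2, q3, q4, q5}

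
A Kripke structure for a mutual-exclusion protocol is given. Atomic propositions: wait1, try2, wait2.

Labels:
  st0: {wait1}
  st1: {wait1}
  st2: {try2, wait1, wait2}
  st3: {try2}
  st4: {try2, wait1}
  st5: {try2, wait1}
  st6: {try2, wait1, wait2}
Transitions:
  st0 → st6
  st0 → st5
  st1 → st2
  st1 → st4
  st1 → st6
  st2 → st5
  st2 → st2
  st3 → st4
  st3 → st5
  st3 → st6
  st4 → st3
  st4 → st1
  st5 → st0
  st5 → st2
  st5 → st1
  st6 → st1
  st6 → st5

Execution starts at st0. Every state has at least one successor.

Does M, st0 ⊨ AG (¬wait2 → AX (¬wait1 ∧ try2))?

Does not hold

States satisfying ¬wait2 → AX (¬wait1 ∧ try2): {st2, st6}.
States satisfying AG (¬wait2 → AX (¬wait1 ∧ try2)): ∅.
st0 is reachable from st0 and violates ¬wait2 → AX (¬wait1 ∧ try2), so AG fails at st0.
st0 ∉ Sat(AG (¬wait2 → AX (¬wait1 ∧ try2))).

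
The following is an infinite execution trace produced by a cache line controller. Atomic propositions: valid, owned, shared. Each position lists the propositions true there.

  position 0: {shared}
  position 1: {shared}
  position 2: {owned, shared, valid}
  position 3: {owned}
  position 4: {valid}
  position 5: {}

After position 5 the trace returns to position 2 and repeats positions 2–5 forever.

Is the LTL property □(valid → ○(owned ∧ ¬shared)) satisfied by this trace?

valid → ○(owned ∧ ¬shared) must hold at every position from 0 onward. It fails at position 4, so □(valid → ○(owned ∧ ¬shared)) is false.
Positions where valid holds: 2, 4.
Check ○(owned ∧ ¬shared) at each: 2→ok, 4→fails.

No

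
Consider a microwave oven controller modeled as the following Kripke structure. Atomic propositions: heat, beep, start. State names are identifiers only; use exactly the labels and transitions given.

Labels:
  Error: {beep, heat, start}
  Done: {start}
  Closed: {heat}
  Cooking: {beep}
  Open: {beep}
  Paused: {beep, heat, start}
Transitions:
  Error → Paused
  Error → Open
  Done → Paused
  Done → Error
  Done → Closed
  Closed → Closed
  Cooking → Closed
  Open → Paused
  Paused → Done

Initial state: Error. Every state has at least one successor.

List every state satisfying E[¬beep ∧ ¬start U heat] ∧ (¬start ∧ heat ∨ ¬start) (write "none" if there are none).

States satisfying ¬beep ∧ ¬start: {Closed}.
States satisfying heat: {Error, Closed, Paused}.
States satisfying E[¬beep ∧ ¬start U heat]: {Error, Closed, Paused}.
States satisfying ¬start: {Closed, Cooking, Open}.
States satisfying ¬start ∧ heat: {Closed}.
States satisfying ¬start ∧ heat ∨ ¬start: {Closed, Cooking, Open}.
States satisfying E[¬beep ∧ ¬start U heat] ∧ (¬start ∧ heat ∨ ¬start): {Closed}.

{Closed}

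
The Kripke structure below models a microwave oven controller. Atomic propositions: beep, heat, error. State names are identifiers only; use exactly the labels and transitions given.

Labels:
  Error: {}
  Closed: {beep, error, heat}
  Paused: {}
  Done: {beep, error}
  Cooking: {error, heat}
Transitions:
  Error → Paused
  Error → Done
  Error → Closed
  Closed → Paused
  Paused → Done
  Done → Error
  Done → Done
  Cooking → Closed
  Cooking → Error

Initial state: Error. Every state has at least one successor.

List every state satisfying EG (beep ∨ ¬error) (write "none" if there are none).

States satisfying beep ∨ ¬error: {Error, Closed, Paused, Done}.
States satisfying EG (beep ∨ ¬error): {Error, Closed, Paused, Done}.

{Error, Closed, Paused, Done}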